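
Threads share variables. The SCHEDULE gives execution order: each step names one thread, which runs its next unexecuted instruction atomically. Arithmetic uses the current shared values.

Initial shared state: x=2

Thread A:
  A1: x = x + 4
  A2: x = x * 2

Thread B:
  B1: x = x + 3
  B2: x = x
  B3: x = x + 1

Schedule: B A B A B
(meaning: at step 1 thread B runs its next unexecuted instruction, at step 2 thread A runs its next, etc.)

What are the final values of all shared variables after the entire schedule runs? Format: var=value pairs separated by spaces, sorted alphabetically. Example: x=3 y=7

Step 1: thread B executes B1 (x = x + 3). Shared: x=5. PCs: A@0 B@1
Step 2: thread A executes A1 (x = x + 4). Shared: x=9. PCs: A@1 B@1
Step 3: thread B executes B2 (x = x). Shared: x=9. PCs: A@1 B@2
Step 4: thread A executes A2 (x = x * 2). Shared: x=18. PCs: A@2 B@2
Step 5: thread B executes B3 (x = x + 1). Shared: x=19. PCs: A@2 B@3

Answer: x=19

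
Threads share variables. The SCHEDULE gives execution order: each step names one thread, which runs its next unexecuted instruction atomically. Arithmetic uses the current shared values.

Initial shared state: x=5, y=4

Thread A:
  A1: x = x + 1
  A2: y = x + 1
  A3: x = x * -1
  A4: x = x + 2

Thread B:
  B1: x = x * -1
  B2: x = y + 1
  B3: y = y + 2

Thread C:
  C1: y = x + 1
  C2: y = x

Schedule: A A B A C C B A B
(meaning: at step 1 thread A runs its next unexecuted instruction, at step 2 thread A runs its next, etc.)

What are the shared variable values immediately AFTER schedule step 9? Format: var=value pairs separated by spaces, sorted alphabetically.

Answer: x=9 y=8

Derivation:
Step 1: thread A executes A1 (x = x + 1). Shared: x=6 y=4. PCs: A@1 B@0 C@0
Step 2: thread A executes A2 (y = x + 1). Shared: x=6 y=7. PCs: A@2 B@0 C@0
Step 3: thread B executes B1 (x = x * -1). Shared: x=-6 y=7. PCs: A@2 B@1 C@0
Step 4: thread A executes A3 (x = x * -1). Shared: x=6 y=7. PCs: A@3 B@1 C@0
Step 5: thread C executes C1 (y = x + 1). Shared: x=6 y=7. PCs: A@3 B@1 C@1
Step 6: thread C executes C2 (y = x). Shared: x=6 y=6. PCs: A@3 B@1 C@2
Step 7: thread B executes B2 (x = y + 1). Shared: x=7 y=6. PCs: A@3 B@2 C@2
Step 8: thread A executes A4 (x = x + 2). Shared: x=9 y=6. PCs: A@4 B@2 C@2
Step 9: thread B executes B3 (y = y + 2). Shared: x=9 y=8. PCs: A@4 B@3 C@2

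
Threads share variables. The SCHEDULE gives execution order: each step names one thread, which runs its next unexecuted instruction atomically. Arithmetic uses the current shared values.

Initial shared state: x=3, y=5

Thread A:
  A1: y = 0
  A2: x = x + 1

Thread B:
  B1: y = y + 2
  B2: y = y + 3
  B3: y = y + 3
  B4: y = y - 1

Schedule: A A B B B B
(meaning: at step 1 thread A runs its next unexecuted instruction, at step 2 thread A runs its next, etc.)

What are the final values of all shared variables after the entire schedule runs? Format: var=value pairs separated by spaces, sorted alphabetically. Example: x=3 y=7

Step 1: thread A executes A1 (y = 0). Shared: x=3 y=0. PCs: A@1 B@0
Step 2: thread A executes A2 (x = x + 1). Shared: x=4 y=0. PCs: A@2 B@0
Step 3: thread B executes B1 (y = y + 2). Shared: x=4 y=2. PCs: A@2 B@1
Step 4: thread B executes B2 (y = y + 3). Shared: x=4 y=5. PCs: A@2 B@2
Step 5: thread B executes B3 (y = y + 3). Shared: x=4 y=8. PCs: A@2 B@3
Step 6: thread B executes B4 (y = y - 1). Shared: x=4 y=7. PCs: A@2 B@4

Answer: x=4 y=7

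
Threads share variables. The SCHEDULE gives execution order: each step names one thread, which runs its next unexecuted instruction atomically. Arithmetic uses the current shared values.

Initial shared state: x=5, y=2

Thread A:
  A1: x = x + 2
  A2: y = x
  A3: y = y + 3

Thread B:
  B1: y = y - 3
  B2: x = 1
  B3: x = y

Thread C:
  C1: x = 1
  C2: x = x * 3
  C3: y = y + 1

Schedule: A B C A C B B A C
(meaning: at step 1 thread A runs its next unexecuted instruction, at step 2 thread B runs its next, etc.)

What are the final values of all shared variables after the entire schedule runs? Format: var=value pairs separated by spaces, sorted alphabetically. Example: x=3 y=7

Step 1: thread A executes A1 (x = x + 2). Shared: x=7 y=2. PCs: A@1 B@0 C@0
Step 2: thread B executes B1 (y = y - 3). Shared: x=7 y=-1. PCs: A@1 B@1 C@0
Step 3: thread C executes C1 (x = 1). Shared: x=1 y=-1. PCs: A@1 B@1 C@1
Step 4: thread A executes A2 (y = x). Shared: x=1 y=1. PCs: A@2 B@1 C@1
Step 5: thread C executes C2 (x = x * 3). Shared: x=3 y=1. PCs: A@2 B@1 C@2
Step 6: thread B executes B2 (x = 1). Shared: x=1 y=1. PCs: A@2 B@2 C@2
Step 7: thread B executes B3 (x = y). Shared: x=1 y=1. PCs: A@2 B@3 C@2
Step 8: thread A executes A3 (y = y + 3). Shared: x=1 y=4. PCs: A@3 B@3 C@2
Step 9: thread C executes C3 (y = y + 1). Shared: x=1 y=5. PCs: A@3 B@3 C@3

Answer: x=1 y=5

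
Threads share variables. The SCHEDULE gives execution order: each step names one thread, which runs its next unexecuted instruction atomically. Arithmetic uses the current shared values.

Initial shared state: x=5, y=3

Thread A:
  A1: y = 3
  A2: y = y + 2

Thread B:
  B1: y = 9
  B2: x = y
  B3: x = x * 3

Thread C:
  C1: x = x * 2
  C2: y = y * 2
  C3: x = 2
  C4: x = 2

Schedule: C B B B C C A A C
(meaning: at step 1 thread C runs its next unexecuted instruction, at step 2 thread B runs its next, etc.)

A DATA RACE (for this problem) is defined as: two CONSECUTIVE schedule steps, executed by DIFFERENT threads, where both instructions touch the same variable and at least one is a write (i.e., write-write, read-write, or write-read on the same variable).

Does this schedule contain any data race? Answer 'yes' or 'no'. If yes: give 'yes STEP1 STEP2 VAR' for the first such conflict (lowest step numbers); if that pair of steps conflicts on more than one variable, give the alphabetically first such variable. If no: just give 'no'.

Steps 1,2: C(r=x,w=x) vs B(r=-,w=y). No conflict.
Steps 2,3: same thread (B). No race.
Steps 3,4: same thread (B). No race.
Steps 4,5: B(r=x,w=x) vs C(r=y,w=y). No conflict.
Steps 5,6: same thread (C). No race.
Steps 6,7: C(r=-,w=x) vs A(r=-,w=y). No conflict.
Steps 7,8: same thread (A). No race.
Steps 8,9: A(r=y,w=y) vs C(r=-,w=x). No conflict.

Answer: no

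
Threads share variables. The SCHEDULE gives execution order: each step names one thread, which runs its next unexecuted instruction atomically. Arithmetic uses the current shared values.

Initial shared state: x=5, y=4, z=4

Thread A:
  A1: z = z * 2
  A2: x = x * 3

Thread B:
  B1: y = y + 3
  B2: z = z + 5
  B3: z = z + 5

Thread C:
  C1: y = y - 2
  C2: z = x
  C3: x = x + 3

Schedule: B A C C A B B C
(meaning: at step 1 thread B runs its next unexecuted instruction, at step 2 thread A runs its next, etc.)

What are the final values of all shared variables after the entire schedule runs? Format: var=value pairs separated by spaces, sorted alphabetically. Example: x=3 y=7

Answer: x=18 y=5 z=15

Derivation:
Step 1: thread B executes B1 (y = y + 3). Shared: x=5 y=7 z=4. PCs: A@0 B@1 C@0
Step 2: thread A executes A1 (z = z * 2). Shared: x=5 y=7 z=8. PCs: A@1 B@1 C@0
Step 3: thread C executes C1 (y = y - 2). Shared: x=5 y=5 z=8. PCs: A@1 B@1 C@1
Step 4: thread C executes C2 (z = x). Shared: x=5 y=5 z=5. PCs: A@1 B@1 C@2
Step 5: thread A executes A2 (x = x * 3). Shared: x=15 y=5 z=5. PCs: A@2 B@1 C@2
Step 6: thread B executes B2 (z = z + 5). Shared: x=15 y=5 z=10. PCs: A@2 B@2 C@2
Step 7: thread B executes B3 (z = z + 5). Shared: x=15 y=5 z=15. PCs: A@2 B@3 C@2
Step 8: thread C executes C3 (x = x + 3). Shared: x=18 y=5 z=15. PCs: A@2 B@3 C@3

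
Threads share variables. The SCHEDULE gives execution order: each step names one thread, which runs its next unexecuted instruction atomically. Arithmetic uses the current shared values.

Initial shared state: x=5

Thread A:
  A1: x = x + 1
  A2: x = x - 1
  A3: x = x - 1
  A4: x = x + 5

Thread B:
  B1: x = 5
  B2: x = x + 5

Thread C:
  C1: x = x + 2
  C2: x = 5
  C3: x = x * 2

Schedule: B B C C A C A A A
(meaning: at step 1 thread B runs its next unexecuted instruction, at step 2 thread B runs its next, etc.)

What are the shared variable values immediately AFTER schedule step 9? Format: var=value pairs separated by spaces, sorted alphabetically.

Step 1: thread B executes B1 (x = 5). Shared: x=5. PCs: A@0 B@1 C@0
Step 2: thread B executes B2 (x = x + 5). Shared: x=10. PCs: A@0 B@2 C@0
Step 3: thread C executes C1 (x = x + 2). Shared: x=12. PCs: A@0 B@2 C@1
Step 4: thread C executes C2 (x = 5). Shared: x=5. PCs: A@0 B@2 C@2
Step 5: thread A executes A1 (x = x + 1). Shared: x=6. PCs: A@1 B@2 C@2
Step 6: thread C executes C3 (x = x * 2). Shared: x=12. PCs: A@1 B@2 C@3
Step 7: thread A executes A2 (x = x - 1). Shared: x=11. PCs: A@2 B@2 C@3
Step 8: thread A executes A3 (x = x - 1). Shared: x=10. PCs: A@3 B@2 C@3
Step 9: thread A executes A4 (x = x + 5). Shared: x=15. PCs: A@4 B@2 C@3

Answer: x=15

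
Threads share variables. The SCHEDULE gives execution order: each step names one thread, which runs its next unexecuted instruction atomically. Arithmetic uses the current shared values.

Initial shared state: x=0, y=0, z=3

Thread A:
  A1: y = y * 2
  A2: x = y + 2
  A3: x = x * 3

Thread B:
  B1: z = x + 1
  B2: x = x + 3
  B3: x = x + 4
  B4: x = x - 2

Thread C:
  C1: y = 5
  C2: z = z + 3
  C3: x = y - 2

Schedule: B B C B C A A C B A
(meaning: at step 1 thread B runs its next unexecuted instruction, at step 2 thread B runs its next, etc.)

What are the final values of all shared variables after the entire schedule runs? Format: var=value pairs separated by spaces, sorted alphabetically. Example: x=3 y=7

Step 1: thread B executes B1 (z = x + 1). Shared: x=0 y=0 z=1. PCs: A@0 B@1 C@0
Step 2: thread B executes B2 (x = x + 3). Shared: x=3 y=0 z=1. PCs: A@0 B@2 C@0
Step 3: thread C executes C1 (y = 5). Shared: x=3 y=5 z=1. PCs: A@0 B@2 C@1
Step 4: thread B executes B3 (x = x + 4). Shared: x=7 y=5 z=1. PCs: A@0 B@3 C@1
Step 5: thread C executes C2 (z = z + 3). Shared: x=7 y=5 z=4. PCs: A@0 B@3 C@2
Step 6: thread A executes A1 (y = y * 2). Shared: x=7 y=10 z=4. PCs: A@1 B@3 C@2
Step 7: thread A executes A2 (x = y + 2). Shared: x=12 y=10 z=4. PCs: A@2 B@3 C@2
Step 8: thread C executes C3 (x = y - 2). Shared: x=8 y=10 z=4. PCs: A@2 B@3 C@3
Step 9: thread B executes B4 (x = x - 2). Shared: x=6 y=10 z=4. PCs: A@2 B@4 C@3
Step 10: thread A executes A3 (x = x * 3). Shared: x=18 y=10 z=4. PCs: A@3 B@4 C@3

Answer: x=18 y=10 z=4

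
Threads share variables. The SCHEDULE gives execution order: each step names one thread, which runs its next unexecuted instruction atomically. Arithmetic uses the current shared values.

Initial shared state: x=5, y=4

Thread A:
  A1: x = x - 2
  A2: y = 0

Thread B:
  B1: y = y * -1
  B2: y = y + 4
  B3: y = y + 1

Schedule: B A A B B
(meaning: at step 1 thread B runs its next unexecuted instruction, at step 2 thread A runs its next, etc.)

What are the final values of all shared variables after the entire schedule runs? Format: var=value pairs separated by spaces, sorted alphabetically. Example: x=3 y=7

Step 1: thread B executes B1 (y = y * -1). Shared: x=5 y=-4. PCs: A@0 B@1
Step 2: thread A executes A1 (x = x - 2). Shared: x=3 y=-4. PCs: A@1 B@1
Step 3: thread A executes A2 (y = 0). Shared: x=3 y=0. PCs: A@2 B@1
Step 4: thread B executes B2 (y = y + 4). Shared: x=3 y=4. PCs: A@2 B@2
Step 5: thread B executes B3 (y = y + 1). Shared: x=3 y=5. PCs: A@2 B@3

Answer: x=3 y=5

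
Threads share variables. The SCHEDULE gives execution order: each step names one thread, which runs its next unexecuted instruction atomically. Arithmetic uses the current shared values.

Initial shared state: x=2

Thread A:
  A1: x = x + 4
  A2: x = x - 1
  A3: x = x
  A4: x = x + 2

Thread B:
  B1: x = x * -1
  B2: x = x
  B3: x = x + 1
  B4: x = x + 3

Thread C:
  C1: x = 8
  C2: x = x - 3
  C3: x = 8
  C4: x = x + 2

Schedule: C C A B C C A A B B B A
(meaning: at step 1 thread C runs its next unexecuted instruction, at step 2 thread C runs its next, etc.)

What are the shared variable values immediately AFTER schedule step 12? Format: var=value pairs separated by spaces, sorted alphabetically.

Step 1: thread C executes C1 (x = 8). Shared: x=8. PCs: A@0 B@0 C@1
Step 2: thread C executes C2 (x = x - 3). Shared: x=5. PCs: A@0 B@0 C@2
Step 3: thread A executes A1 (x = x + 4). Shared: x=9. PCs: A@1 B@0 C@2
Step 4: thread B executes B1 (x = x * -1). Shared: x=-9. PCs: A@1 B@1 C@2
Step 5: thread C executes C3 (x = 8). Shared: x=8. PCs: A@1 B@1 C@3
Step 6: thread C executes C4 (x = x + 2). Shared: x=10. PCs: A@1 B@1 C@4
Step 7: thread A executes A2 (x = x - 1). Shared: x=9. PCs: A@2 B@1 C@4
Step 8: thread A executes A3 (x = x). Shared: x=9. PCs: A@3 B@1 C@4
Step 9: thread B executes B2 (x = x). Shared: x=9. PCs: A@3 B@2 C@4
Step 10: thread B executes B3 (x = x + 1). Shared: x=10. PCs: A@3 B@3 C@4
Step 11: thread B executes B4 (x = x + 3). Shared: x=13. PCs: A@3 B@4 C@4
Step 12: thread A executes A4 (x = x + 2). Shared: x=15. PCs: A@4 B@4 C@4

Answer: x=15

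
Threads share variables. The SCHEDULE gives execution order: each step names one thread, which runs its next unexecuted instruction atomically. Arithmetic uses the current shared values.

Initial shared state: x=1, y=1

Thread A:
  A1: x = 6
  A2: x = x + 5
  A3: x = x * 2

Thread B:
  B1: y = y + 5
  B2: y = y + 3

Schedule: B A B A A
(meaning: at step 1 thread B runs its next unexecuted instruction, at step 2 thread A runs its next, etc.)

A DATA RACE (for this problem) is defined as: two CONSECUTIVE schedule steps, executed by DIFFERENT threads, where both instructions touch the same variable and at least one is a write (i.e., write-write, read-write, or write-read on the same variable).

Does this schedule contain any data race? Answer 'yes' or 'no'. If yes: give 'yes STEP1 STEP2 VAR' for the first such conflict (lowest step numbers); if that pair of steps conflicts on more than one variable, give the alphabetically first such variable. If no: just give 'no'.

Answer: no

Derivation:
Steps 1,2: B(r=y,w=y) vs A(r=-,w=x). No conflict.
Steps 2,3: A(r=-,w=x) vs B(r=y,w=y). No conflict.
Steps 3,4: B(r=y,w=y) vs A(r=x,w=x). No conflict.
Steps 4,5: same thread (A). No race.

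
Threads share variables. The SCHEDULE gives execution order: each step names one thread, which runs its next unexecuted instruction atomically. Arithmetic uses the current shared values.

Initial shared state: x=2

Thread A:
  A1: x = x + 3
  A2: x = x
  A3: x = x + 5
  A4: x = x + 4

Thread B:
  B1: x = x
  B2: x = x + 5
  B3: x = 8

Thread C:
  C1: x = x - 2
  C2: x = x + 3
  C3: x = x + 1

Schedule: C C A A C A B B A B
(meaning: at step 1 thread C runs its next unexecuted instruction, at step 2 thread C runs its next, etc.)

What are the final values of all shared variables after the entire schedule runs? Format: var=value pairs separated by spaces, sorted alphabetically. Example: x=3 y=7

Step 1: thread C executes C1 (x = x - 2). Shared: x=0. PCs: A@0 B@0 C@1
Step 2: thread C executes C2 (x = x + 3). Shared: x=3. PCs: A@0 B@0 C@2
Step 3: thread A executes A1 (x = x + 3). Shared: x=6. PCs: A@1 B@0 C@2
Step 4: thread A executes A2 (x = x). Shared: x=6. PCs: A@2 B@0 C@2
Step 5: thread C executes C3 (x = x + 1). Shared: x=7. PCs: A@2 B@0 C@3
Step 6: thread A executes A3 (x = x + 5). Shared: x=12. PCs: A@3 B@0 C@3
Step 7: thread B executes B1 (x = x). Shared: x=12. PCs: A@3 B@1 C@3
Step 8: thread B executes B2 (x = x + 5). Shared: x=17. PCs: A@3 B@2 C@3
Step 9: thread A executes A4 (x = x + 4). Shared: x=21. PCs: A@4 B@2 C@3
Step 10: thread B executes B3 (x = 8). Shared: x=8. PCs: A@4 B@3 C@3

Answer: x=8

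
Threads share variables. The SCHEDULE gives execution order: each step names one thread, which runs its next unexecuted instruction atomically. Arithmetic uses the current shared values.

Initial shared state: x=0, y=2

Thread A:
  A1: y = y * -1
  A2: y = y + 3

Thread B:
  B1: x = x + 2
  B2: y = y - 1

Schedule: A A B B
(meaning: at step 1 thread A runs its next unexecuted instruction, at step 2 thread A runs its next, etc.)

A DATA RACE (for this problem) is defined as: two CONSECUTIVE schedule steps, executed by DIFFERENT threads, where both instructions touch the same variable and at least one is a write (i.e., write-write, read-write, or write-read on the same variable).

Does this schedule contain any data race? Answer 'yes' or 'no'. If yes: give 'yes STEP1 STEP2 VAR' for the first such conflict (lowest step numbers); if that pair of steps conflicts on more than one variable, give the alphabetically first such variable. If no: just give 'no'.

Answer: no

Derivation:
Steps 1,2: same thread (A). No race.
Steps 2,3: A(r=y,w=y) vs B(r=x,w=x). No conflict.
Steps 3,4: same thread (B). No race.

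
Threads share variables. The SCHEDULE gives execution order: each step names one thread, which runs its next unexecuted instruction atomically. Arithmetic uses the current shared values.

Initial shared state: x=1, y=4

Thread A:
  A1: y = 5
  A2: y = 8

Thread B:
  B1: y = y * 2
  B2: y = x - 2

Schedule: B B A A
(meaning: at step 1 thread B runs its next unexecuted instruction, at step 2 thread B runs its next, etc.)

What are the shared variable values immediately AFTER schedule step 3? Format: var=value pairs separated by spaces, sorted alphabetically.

Step 1: thread B executes B1 (y = y * 2). Shared: x=1 y=8. PCs: A@0 B@1
Step 2: thread B executes B2 (y = x - 2). Shared: x=1 y=-1. PCs: A@0 B@2
Step 3: thread A executes A1 (y = 5). Shared: x=1 y=5. PCs: A@1 B@2

Answer: x=1 y=5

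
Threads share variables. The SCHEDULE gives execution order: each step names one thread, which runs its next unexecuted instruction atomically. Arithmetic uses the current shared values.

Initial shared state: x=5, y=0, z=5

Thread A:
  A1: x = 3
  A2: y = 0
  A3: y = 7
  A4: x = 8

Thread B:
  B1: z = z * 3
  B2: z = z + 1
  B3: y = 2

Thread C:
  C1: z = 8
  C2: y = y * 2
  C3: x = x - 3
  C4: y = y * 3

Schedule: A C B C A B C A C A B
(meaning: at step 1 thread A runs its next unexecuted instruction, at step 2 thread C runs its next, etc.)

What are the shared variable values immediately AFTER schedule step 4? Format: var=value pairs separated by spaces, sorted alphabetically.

Answer: x=3 y=0 z=24

Derivation:
Step 1: thread A executes A1 (x = 3). Shared: x=3 y=0 z=5. PCs: A@1 B@0 C@0
Step 2: thread C executes C1 (z = 8). Shared: x=3 y=0 z=8. PCs: A@1 B@0 C@1
Step 3: thread B executes B1 (z = z * 3). Shared: x=3 y=0 z=24. PCs: A@1 B@1 C@1
Step 4: thread C executes C2 (y = y * 2). Shared: x=3 y=0 z=24. PCs: A@1 B@1 C@2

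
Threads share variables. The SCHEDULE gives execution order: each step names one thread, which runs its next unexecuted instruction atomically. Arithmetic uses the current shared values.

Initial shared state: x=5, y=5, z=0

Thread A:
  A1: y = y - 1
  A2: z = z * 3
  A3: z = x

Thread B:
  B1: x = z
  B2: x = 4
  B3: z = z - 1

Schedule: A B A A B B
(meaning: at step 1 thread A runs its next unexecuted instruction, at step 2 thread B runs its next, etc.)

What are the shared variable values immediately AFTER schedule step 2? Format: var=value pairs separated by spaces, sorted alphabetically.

Answer: x=0 y=4 z=0

Derivation:
Step 1: thread A executes A1 (y = y - 1). Shared: x=5 y=4 z=0. PCs: A@1 B@0
Step 2: thread B executes B1 (x = z). Shared: x=0 y=4 z=0. PCs: A@1 B@1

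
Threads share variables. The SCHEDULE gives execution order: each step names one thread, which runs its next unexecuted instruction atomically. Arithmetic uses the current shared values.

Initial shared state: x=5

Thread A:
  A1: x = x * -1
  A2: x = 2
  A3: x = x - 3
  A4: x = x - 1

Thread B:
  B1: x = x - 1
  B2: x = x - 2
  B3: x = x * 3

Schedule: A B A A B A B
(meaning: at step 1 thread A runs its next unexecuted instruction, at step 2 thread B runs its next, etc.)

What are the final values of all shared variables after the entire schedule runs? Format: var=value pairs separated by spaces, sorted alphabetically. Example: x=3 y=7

Answer: x=-12

Derivation:
Step 1: thread A executes A1 (x = x * -1). Shared: x=-5. PCs: A@1 B@0
Step 2: thread B executes B1 (x = x - 1). Shared: x=-6. PCs: A@1 B@1
Step 3: thread A executes A2 (x = 2). Shared: x=2. PCs: A@2 B@1
Step 4: thread A executes A3 (x = x - 3). Shared: x=-1. PCs: A@3 B@1
Step 5: thread B executes B2 (x = x - 2). Shared: x=-3. PCs: A@3 B@2
Step 6: thread A executes A4 (x = x - 1). Shared: x=-4. PCs: A@4 B@2
Step 7: thread B executes B3 (x = x * 3). Shared: x=-12. PCs: A@4 B@3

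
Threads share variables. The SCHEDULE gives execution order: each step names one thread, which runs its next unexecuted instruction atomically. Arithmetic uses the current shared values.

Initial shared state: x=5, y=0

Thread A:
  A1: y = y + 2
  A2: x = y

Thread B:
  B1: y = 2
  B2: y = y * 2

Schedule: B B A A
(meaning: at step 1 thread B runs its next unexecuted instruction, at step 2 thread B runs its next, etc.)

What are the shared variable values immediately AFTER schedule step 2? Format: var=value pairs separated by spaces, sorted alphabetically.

Step 1: thread B executes B1 (y = 2). Shared: x=5 y=2. PCs: A@0 B@1
Step 2: thread B executes B2 (y = y * 2). Shared: x=5 y=4. PCs: A@0 B@2

Answer: x=5 y=4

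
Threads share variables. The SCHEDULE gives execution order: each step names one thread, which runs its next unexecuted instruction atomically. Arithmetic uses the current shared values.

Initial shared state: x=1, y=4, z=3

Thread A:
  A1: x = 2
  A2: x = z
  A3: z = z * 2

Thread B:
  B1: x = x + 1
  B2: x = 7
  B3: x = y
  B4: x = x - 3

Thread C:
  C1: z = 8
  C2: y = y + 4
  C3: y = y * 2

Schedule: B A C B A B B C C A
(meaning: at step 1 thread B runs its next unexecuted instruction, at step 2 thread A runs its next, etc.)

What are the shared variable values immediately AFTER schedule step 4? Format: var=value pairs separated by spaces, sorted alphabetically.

Answer: x=7 y=4 z=8

Derivation:
Step 1: thread B executes B1 (x = x + 1). Shared: x=2 y=4 z=3. PCs: A@0 B@1 C@0
Step 2: thread A executes A1 (x = 2). Shared: x=2 y=4 z=3. PCs: A@1 B@1 C@0
Step 3: thread C executes C1 (z = 8). Shared: x=2 y=4 z=8. PCs: A@1 B@1 C@1
Step 4: thread B executes B2 (x = 7). Shared: x=7 y=4 z=8. PCs: A@1 B@2 C@1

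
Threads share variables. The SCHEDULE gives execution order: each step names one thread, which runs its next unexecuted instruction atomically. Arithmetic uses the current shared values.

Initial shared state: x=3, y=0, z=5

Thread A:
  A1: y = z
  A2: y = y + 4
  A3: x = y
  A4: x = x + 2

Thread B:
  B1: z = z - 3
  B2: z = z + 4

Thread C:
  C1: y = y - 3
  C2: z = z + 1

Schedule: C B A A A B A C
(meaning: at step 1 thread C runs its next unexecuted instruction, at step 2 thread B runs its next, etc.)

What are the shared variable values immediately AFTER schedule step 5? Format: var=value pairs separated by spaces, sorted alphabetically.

Step 1: thread C executes C1 (y = y - 3). Shared: x=3 y=-3 z=5. PCs: A@0 B@0 C@1
Step 2: thread B executes B1 (z = z - 3). Shared: x=3 y=-3 z=2. PCs: A@0 B@1 C@1
Step 3: thread A executes A1 (y = z). Shared: x=3 y=2 z=2. PCs: A@1 B@1 C@1
Step 4: thread A executes A2 (y = y + 4). Shared: x=3 y=6 z=2. PCs: A@2 B@1 C@1
Step 5: thread A executes A3 (x = y). Shared: x=6 y=6 z=2. PCs: A@3 B@1 C@1

Answer: x=6 y=6 z=2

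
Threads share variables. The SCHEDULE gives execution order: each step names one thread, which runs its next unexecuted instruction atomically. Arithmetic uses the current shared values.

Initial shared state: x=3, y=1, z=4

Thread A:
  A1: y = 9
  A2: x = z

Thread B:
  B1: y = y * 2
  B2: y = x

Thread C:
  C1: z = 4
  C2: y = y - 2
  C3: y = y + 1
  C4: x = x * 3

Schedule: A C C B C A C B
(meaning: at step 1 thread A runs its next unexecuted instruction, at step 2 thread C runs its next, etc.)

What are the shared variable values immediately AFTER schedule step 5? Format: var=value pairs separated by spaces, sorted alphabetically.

Step 1: thread A executes A1 (y = 9). Shared: x=3 y=9 z=4. PCs: A@1 B@0 C@0
Step 2: thread C executes C1 (z = 4). Shared: x=3 y=9 z=4. PCs: A@1 B@0 C@1
Step 3: thread C executes C2 (y = y - 2). Shared: x=3 y=7 z=4. PCs: A@1 B@0 C@2
Step 4: thread B executes B1 (y = y * 2). Shared: x=3 y=14 z=4. PCs: A@1 B@1 C@2
Step 5: thread C executes C3 (y = y + 1). Shared: x=3 y=15 z=4. PCs: A@1 B@1 C@3

Answer: x=3 y=15 z=4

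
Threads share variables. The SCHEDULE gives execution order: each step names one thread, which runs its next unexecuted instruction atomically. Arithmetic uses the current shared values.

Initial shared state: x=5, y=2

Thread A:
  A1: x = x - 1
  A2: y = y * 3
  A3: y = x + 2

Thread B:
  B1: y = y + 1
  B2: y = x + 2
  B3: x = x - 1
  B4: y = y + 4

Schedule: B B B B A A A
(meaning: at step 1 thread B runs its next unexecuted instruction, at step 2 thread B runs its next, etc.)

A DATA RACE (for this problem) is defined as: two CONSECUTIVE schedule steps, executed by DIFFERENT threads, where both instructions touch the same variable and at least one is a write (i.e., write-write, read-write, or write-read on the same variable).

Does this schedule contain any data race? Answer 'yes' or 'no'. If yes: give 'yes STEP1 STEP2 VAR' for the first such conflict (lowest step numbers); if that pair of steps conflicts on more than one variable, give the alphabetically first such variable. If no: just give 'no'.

Steps 1,2: same thread (B). No race.
Steps 2,3: same thread (B). No race.
Steps 3,4: same thread (B). No race.
Steps 4,5: B(r=y,w=y) vs A(r=x,w=x). No conflict.
Steps 5,6: same thread (A). No race.
Steps 6,7: same thread (A). No race.

Answer: no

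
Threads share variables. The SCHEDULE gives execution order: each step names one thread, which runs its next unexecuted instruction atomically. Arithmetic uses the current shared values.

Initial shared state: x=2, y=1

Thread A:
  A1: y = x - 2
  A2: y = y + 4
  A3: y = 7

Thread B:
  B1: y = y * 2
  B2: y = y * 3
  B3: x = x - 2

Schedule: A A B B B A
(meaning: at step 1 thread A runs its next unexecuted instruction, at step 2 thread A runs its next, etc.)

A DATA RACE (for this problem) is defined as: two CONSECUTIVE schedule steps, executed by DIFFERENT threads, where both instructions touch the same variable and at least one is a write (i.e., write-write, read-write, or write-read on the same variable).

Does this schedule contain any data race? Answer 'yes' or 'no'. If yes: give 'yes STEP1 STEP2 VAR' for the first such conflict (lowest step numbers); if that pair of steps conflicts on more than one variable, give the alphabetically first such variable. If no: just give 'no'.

Answer: yes 2 3 y

Derivation:
Steps 1,2: same thread (A). No race.
Steps 2,3: A(y = y + 4) vs B(y = y * 2). RACE on y (W-W).
Steps 3,4: same thread (B). No race.
Steps 4,5: same thread (B). No race.
Steps 5,6: B(r=x,w=x) vs A(r=-,w=y). No conflict.
First conflict at steps 2,3.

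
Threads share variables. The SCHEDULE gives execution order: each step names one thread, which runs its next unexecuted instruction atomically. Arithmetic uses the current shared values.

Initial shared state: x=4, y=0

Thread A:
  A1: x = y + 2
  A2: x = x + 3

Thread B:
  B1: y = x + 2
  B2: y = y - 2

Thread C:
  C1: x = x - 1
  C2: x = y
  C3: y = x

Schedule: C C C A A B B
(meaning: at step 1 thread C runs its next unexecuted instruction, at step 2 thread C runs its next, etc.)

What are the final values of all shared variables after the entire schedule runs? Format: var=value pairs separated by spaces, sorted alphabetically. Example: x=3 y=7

Step 1: thread C executes C1 (x = x - 1). Shared: x=3 y=0. PCs: A@0 B@0 C@1
Step 2: thread C executes C2 (x = y). Shared: x=0 y=0. PCs: A@0 B@0 C@2
Step 3: thread C executes C3 (y = x). Shared: x=0 y=0. PCs: A@0 B@0 C@3
Step 4: thread A executes A1 (x = y + 2). Shared: x=2 y=0. PCs: A@1 B@0 C@3
Step 5: thread A executes A2 (x = x + 3). Shared: x=5 y=0. PCs: A@2 B@0 C@3
Step 6: thread B executes B1 (y = x + 2). Shared: x=5 y=7. PCs: A@2 B@1 C@3
Step 7: thread B executes B2 (y = y - 2). Shared: x=5 y=5. PCs: A@2 B@2 C@3

Answer: x=5 y=5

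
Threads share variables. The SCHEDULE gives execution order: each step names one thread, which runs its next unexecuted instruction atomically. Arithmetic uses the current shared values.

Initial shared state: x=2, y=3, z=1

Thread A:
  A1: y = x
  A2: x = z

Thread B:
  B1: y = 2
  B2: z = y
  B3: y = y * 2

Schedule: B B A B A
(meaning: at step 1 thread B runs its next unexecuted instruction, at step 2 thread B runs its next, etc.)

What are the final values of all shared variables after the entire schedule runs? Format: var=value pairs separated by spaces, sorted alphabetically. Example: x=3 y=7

Step 1: thread B executes B1 (y = 2). Shared: x=2 y=2 z=1. PCs: A@0 B@1
Step 2: thread B executes B2 (z = y). Shared: x=2 y=2 z=2. PCs: A@0 B@2
Step 3: thread A executes A1 (y = x). Shared: x=2 y=2 z=2. PCs: A@1 B@2
Step 4: thread B executes B3 (y = y * 2). Shared: x=2 y=4 z=2. PCs: A@1 B@3
Step 5: thread A executes A2 (x = z). Shared: x=2 y=4 z=2. PCs: A@2 B@3

Answer: x=2 y=4 z=2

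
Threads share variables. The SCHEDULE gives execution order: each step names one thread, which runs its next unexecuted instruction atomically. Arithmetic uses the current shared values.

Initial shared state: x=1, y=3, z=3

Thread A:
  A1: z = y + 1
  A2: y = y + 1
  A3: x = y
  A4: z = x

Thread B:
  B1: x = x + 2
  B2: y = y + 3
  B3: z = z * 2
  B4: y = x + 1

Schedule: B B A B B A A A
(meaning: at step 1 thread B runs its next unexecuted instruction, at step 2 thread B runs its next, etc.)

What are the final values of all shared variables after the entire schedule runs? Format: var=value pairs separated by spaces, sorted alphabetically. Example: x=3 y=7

Answer: x=5 y=5 z=5

Derivation:
Step 1: thread B executes B1 (x = x + 2). Shared: x=3 y=3 z=3. PCs: A@0 B@1
Step 2: thread B executes B2 (y = y + 3). Shared: x=3 y=6 z=3. PCs: A@0 B@2
Step 3: thread A executes A1 (z = y + 1). Shared: x=3 y=6 z=7. PCs: A@1 B@2
Step 4: thread B executes B3 (z = z * 2). Shared: x=3 y=6 z=14. PCs: A@1 B@3
Step 5: thread B executes B4 (y = x + 1). Shared: x=3 y=4 z=14. PCs: A@1 B@4
Step 6: thread A executes A2 (y = y + 1). Shared: x=3 y=5 z=14. PCs: A@2 B@4
Step 7: thread A executes A3 (x = y). Shared: x=5 y=5 z=14. PCs: A@3 B@4
Step 8: thread A executes A4 (z = x). Shared: x=5 y=5 z=5. PCs: A@4 B@4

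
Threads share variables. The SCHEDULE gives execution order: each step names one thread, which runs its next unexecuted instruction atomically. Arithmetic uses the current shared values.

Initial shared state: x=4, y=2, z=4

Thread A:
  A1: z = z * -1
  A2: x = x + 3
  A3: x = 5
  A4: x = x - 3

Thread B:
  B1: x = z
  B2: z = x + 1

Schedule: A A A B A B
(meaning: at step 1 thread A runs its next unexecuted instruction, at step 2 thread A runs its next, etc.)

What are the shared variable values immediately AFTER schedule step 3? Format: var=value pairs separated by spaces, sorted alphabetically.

Answer: x=5 y=2 z=-4

Derivation:
Step 1: thread A executes A1 (z = z * -1). Shared: x=4 y=2 z=-4. PCs: A@1 B@0
Step 2: thread A executes A2 (x = x + 3). Shared: x=7 y=2 z=-4. PCs: A@2 B@0
Step 3: thread A executes A3 (x = 5). Shared: x=5 y=2 z=-4. PCs: A@3 B@0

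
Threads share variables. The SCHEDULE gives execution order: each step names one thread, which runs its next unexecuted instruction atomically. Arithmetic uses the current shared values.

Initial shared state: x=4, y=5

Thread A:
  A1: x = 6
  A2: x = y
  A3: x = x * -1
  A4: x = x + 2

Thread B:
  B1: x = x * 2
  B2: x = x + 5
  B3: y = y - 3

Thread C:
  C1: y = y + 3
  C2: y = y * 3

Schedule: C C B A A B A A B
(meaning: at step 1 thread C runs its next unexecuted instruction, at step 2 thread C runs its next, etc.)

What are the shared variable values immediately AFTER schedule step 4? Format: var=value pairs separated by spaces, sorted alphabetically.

Step 1: thread C executes C1 (y = y + 3). Shared: x=4 y=8. PCs: A@0 B@0 C@1
Step 2: thread C executes C2 (y = y * 3). Shared: x=4 y=24. PCs: A@0 B@0 C@2
Step 3: thread B executes B1 (x = x * 2). Shared: x=8 y=24. PCs: A@0 B@1 C@2
Step 4: thread A executes A1 (x = 6). Shared: x=6 y=24. PCs: A@1 B@1 C@2

Answer: x=6 y=24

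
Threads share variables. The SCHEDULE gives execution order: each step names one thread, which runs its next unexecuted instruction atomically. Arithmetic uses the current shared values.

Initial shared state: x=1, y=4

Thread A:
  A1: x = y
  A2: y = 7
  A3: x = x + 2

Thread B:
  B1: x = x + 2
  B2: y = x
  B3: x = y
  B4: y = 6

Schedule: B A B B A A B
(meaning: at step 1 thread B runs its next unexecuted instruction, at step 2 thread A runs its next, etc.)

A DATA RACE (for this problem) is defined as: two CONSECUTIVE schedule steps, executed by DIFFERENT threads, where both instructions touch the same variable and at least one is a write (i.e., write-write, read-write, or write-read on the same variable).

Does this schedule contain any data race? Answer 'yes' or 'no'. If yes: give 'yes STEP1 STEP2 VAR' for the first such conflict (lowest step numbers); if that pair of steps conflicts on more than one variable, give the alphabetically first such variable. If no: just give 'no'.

Answer: yes 1 2 x

Derivation:
Steps 1,2: B(x = x + 2) vs A(x = y). RACE on x (W-W).
Steps 2,3: A(x = y) vs B(y = x). RACE on x (W-R), y (R-W). Multiple vars; alphabetically first is x.
Steps 3,4: same thread (B). No race.
Steps 4,5: B(x = y) vs A(y = 7). RACE on y (R-W).
Steps 5,6: same thread (A). No race.
Steps 6,7: A(r=x,w=x) vs B(r=-,w=y). No conflict.
First conflict at steps 1,2.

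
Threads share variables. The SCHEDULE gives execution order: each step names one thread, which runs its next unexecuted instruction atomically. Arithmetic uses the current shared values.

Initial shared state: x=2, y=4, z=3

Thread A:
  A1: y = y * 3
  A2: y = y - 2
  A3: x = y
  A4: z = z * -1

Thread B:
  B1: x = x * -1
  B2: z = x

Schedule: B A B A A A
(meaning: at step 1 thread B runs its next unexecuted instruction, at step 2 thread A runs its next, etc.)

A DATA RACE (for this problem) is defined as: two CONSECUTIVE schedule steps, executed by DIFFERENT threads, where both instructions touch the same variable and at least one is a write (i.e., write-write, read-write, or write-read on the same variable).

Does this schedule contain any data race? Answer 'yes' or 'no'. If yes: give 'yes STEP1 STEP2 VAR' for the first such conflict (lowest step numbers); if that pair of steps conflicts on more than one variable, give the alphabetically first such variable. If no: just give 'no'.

Steps 1,2: B(r=x,w=x) vs A(r=y,w=y). No conflict.
Steps 2,3: A(r=y,w=y) vs B(r=x,w=z). No conflict.
Steps 3,4: B(r=x,w=z) vs A(r=y,w=y). No conflict.
Steps 4,5: same thread (A). No race.
Steps 5,6: same thread (A). No race.

Answer: no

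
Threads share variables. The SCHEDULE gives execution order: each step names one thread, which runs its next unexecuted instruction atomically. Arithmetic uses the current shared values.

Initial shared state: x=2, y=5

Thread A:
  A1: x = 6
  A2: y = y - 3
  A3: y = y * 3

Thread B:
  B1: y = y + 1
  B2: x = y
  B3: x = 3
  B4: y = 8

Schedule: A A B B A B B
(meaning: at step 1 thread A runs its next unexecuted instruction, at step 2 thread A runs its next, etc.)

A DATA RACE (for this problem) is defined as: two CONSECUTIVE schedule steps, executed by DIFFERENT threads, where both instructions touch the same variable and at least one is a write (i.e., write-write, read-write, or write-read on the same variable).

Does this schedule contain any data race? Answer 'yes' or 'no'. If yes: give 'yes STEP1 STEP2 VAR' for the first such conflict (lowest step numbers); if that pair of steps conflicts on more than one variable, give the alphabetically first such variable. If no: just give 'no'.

Answer: yes 2 3 y

Derivation:
Steps 1,2: same thread (A). No race.
Steps 2,3: A(y = y - 3) vs B(y = y + 1). RACE on y (W-W).
Steps 3,4: same thread (B). No race.
Steps 4,5: B(x = y) vs A(y = y * 3). RACE on y (R-W).
Steps 5,6: A(r=y,w=y) vs B(r=-,w=x). No conflict.
Steps 6,7: same thread (B). No race.
First conflict at steps 2,3.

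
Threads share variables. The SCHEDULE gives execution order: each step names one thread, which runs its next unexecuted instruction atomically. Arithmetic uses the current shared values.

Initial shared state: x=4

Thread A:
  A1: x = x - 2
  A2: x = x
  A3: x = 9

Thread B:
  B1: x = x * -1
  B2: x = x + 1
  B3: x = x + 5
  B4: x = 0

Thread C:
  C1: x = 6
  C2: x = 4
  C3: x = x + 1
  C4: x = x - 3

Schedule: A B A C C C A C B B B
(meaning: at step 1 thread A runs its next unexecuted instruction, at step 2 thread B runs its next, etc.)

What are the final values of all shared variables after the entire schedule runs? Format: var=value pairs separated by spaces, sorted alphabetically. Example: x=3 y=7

Answer: x=0

Derivation:
Step 1: thread A executes A1 (x = x - 2). Shared: x=2. PCs: A@1 B@0 C@0
Step 2: thread B executes B1 (x = x * -1). Shared: x=-2. PCs: A@1 B@1 C@0
Step 3: thread A executes A2 (x = x). Shared: x=-2. PCs: A@2 B@1 C@0
Step 4: thread C executes C1 (x = 6). Shared: x=6. PCs: A@2 B@1 C@1
Step 5: thread C executes C2 (x = 4). Shared: x=4. PCs: A@2 B@1 C@2
Step 6: thread C executes C3 (x = x + 1). Shared: x=5. PCs: A@2 B@1 C@3
Step 7: thread A executes A3 (x = 9). Shared: x=9. PCs: A@3 B@1 C@3
Step 8: thread C executes C4 (x = x - 3). Shared: x=6. PCs: A@3 B@1 C@4
Step 9: thread B executes B2 (x = x + 1). Shared: x=7. PCs: A@3 B@2 C@4
Step 10: thread B executes B3 (x = x + 5). Shared: x=12. PCs: A@3 B@3 C@4
Step 11: thread B executes B4 (x = 0). Shared: x=0. PCs: A@3 B@4 C@4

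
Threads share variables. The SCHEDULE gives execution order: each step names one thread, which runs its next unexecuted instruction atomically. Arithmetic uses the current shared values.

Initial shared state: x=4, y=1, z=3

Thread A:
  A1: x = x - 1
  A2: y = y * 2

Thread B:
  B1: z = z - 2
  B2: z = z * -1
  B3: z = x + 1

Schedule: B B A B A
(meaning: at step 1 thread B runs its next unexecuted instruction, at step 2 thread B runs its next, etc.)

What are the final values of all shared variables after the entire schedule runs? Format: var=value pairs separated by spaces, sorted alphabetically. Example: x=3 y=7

Step 1: thread B executes B1 (z = z - 2). Shared: x=4 y=1 z=1. PCs: A@0 B@1
Step 2: thread B executes B2 (z = z * -1). Shared: x=4 y=1 z=-1. PCs: A@0 B@2
Step 3: thread A executes A1 (x = x - 1). Shared: x=3 y=1 z=-1. PCs: A@1 B@2
Step 4: thread B executes B3 (z = x + 1). Shared: x=3 y=1 z=4. PCs: A@1 B@3
Step 5: thread A executes A2 (y = y * 2). Shared: x=3 y=2 z=4. PCs: A@2 B@3

Answer: x=3 y=2 z=4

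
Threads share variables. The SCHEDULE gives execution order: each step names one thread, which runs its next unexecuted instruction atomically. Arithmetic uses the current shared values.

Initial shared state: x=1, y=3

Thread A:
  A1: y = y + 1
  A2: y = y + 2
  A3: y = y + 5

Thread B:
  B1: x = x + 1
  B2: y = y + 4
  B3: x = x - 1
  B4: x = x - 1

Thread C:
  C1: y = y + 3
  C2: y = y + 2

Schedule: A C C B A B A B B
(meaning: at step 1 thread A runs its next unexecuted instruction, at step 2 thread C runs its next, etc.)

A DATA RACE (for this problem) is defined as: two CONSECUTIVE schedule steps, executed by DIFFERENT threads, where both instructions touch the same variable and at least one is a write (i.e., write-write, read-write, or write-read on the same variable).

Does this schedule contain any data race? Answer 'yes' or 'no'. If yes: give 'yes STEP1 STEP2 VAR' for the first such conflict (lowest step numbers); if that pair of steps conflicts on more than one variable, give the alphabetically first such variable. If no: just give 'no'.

Steps 1,2: A(y = y + 1) vs C(y = y + 3). RACE on y (W-W).
Steps 2,3: same thread (C). No race.
Steps 3,4: C(r=y,w=y) vs B(r=x,w=x). No conflict.
Steps 4,5: B(r=x,w=x) vs A(r=y,w=y). No conflict.
Steps 5,6: A(y = y + 2) vs B(y = y + 4). RACE on y (W-W).
Steps 6,7: B(y = y + 4) vs A(y = y + 5). RACE on y (W-W).
Steps 7,8: A(r=y,w=y) vs B(r=x,w=x). No conflict.
Steps 8,9: same thread (B). No race.
First conflict at steps 1,2.

Answer: yes 1 2 y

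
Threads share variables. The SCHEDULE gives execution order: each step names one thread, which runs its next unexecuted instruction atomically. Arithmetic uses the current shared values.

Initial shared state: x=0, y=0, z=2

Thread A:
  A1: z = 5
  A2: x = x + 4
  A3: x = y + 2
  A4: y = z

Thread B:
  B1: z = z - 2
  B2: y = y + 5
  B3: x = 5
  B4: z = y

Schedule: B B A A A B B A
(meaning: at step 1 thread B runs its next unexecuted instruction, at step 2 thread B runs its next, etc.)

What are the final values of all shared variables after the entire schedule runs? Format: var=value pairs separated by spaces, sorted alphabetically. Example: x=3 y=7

Answer: x=5 y=5 z=5

Derivation:
Step 1: thread B executes B1 (z = z - 2). Shared: x=0 y=0 z=0. PCs: A@0 B@1
Step 2: thread B executes B2 (y = y + 5). Shared: x=0 y=5 z=0. PCs: A@0 B@2
Step 3: thread A executes A1 (z = 5). Shared: x=0 y=5 z=5. PCs: A@1 B@2
Step 4: thread A executes A2 (x = x + 4). Shared: x=4 y=5 z=5. PCs: A@2 B@2
Step 5: thread A executes A3 (x = y + 2). Shared: x=7 y=5 z=5. PCs: A@3 B@2
Step 6: thread B executes B3 (x = 5). Shared: x=5 y=5 z=5. PCs: A@3 B@3
Step 7: thread B executes B4 (z = y). Shared: x=5 y=5 z=5. PCs: A@3 B@4
Step 8: thread A executes A4 (y = z). Shared: x=5 y=5 z=5. PCs: A@4 B@4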